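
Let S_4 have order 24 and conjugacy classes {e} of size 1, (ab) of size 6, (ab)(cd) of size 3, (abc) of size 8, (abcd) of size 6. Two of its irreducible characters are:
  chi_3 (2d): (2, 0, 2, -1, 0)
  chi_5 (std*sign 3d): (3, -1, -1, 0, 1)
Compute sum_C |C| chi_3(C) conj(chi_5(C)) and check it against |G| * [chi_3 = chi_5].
Sum = 0; so <chi_3, chi_5> = 0 (distinct irreducibles are orthogonal).

Details: Compute term by term over conjugacy classes (|C| * chi_3(C) * conj(chi_5(C))):
  1*(2)*conj(3) + 6*(0)*conj(-1) + 3*(2)*conj(-1) + 8*(-1)*conj(0) + 6*(0)*conj(1)
  = (6) + (0) + (-6) + (0) + (0)
  = 0.
Dividing by |G| = 24 gives 0/24 = 0, matching the row-orthogonality relation <chi_3, chi_5> = [chi_3 = chi_5].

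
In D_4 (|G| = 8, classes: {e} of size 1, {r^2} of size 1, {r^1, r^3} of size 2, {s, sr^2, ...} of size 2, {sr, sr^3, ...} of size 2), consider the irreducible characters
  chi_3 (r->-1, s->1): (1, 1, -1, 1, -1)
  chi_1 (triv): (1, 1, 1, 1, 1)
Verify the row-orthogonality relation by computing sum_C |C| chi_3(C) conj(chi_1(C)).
Sum = 0; so <chi_3, chi_1> = 0 (distinct irreducibles are orthogonal).

Proof sketch: Compute term by term over conjugacy classes (|C| * chi_3(C) * conj(chi_1(C))):
  1*(1)*conj(1) + 1*(1)*conj(1) + 2*(-1)*conj(1) + 2*(1)*conj(1) + 2*(-1)*conj(1)
  = (1) + (1) + (-2) + (2) + (-2)
  = 0.
Dividing by |G| = 8 gives 0/8 = 0, matching the row-orthogonality relation <chi_3, chi_1> = [chi_3 = chi_1].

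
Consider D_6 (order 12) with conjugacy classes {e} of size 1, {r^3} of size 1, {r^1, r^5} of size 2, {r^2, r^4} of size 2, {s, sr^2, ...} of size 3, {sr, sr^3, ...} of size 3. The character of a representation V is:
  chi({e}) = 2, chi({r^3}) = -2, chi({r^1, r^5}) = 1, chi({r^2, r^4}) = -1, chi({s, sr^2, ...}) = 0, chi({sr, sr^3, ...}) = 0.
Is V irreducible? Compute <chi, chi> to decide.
Irreducible: <chi, chi> = 1.

<chi, chi> = (1/|G|) sum_C |C| * |chi(C)|^2 = (1/12)[1*|2|^2 + 1*|-2|^2 + 2*|1|^2 + 2*|-1|^2 + 3*|0|^2 + 3*|0|^2]
  = (1/12)[(4) + (4) + (2) + (2) + (0) + (0)] = 12/12 = 1.
A character is irreducible iff <chi, chi> = 1, so this representation is irreducible.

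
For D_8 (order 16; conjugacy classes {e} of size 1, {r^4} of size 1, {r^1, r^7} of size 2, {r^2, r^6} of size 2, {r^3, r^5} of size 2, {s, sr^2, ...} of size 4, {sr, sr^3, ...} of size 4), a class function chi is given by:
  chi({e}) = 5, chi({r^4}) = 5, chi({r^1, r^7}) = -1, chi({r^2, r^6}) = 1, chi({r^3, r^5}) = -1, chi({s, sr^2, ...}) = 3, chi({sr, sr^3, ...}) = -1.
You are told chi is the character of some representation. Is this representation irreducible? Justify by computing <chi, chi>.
Not irreducible (reducible): <chi, chi> = 6 > 1.

Details: <chi, chi> = (1/|G|) sum_C |C| * |chi(C)|^2 = (1/16)[1*|5|^2 + 1*|5|^2 + 2*|-1|^2 + 2*|1|^2 + 2*|-1|^2 + 4*|3|^2 + 4*|-1|^2]
  = (1/16)[(25) + (25) + (2) + (2) + (2) + (36) + (4)] = 96/16 = 6.
A character is irreducible iff <chi, chi> = 1, so this representation is reducible.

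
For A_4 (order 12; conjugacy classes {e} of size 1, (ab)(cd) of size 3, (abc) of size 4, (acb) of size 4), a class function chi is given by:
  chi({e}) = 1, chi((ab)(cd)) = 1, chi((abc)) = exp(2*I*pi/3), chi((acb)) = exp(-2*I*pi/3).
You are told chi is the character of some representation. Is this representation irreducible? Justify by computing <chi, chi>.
Irreducible: <chi, chi> = 1.

Details: <chi, chi> = (1/|G|) sum_C |C| * |chi(C)|^2 = (1/12)[1*|1|^2 + 3*|1|^2 + 4*|exp(2*I*pi/3)|^2 + 4*|exp(-2*I*pi/3)|^2]
  = (1/12)[(1) + (3) + (4) + (4)] = 12/12 = 1.
(Exp terms are combined using exp(i*s)*conj(exp(i*t)) = exp(i*(s-t)), and sums of them are collapsed using the identity that for every m > 1 the m distinct m-th roots of unity sum to 0, e.g. 1 + exp(2*I*pi/3) + exp(-2*I*pi/3) = 0.)
A character is irreducible iff <chi, chi> = 1, so this representation is irreducible.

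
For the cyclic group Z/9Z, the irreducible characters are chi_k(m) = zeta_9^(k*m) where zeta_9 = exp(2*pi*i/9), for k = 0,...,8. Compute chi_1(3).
chi_1(3) = zeta_9^3 = exp(2*I*pi/3)

Solution. chi_1(3) = zeta_9^(1*3) = zeta_9^3. Since zeta_9^9 = 1, this equals zeta_9^3 = exp(2*pi*i*3/9) = exp(2*I*pi/3).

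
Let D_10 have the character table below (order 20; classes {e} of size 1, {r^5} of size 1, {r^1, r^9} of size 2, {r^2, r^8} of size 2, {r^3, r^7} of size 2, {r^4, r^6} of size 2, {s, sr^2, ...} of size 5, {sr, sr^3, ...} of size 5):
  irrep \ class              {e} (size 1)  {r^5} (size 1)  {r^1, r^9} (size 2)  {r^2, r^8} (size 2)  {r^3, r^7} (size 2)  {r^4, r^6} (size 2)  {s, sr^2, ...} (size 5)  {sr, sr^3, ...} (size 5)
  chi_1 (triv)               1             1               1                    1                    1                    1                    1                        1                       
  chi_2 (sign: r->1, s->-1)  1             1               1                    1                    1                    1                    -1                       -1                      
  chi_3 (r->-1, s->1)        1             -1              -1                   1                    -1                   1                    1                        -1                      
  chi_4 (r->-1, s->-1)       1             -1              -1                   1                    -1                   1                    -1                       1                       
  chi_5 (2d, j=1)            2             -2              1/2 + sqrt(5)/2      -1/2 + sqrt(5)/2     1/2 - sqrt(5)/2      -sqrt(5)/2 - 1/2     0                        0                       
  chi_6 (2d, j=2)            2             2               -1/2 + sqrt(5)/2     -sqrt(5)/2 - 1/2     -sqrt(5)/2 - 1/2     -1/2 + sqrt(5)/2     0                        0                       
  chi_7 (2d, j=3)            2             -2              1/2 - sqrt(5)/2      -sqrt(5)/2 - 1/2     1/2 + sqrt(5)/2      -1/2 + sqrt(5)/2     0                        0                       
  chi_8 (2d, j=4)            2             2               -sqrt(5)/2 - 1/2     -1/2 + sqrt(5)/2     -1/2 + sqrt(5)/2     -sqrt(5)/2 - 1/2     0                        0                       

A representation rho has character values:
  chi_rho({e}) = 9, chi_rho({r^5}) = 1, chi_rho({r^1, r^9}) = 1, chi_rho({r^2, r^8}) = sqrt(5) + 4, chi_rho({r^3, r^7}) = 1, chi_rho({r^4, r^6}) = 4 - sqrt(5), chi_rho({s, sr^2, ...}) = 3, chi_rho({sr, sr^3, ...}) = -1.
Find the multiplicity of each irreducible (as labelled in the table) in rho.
Multiplicities: chi_1: 2, chi_2: 1, chi_3: 2, chi_4: 0, chi_5: 1, chi_6: 0, chi_7: 0, chi_8: 1.

Details: Use <chi_rho, chi> = (1/|G|) sum_C |C| * chi_rho(C) * conj(chi(C)) with |G| = 20 for each irreducible chi in the table:
  <chi_rho, chi_1> = (1/20)[1*(9)*conj(1) + 1*(1)*conj(1) + 2*(1)*conj(1) + 2*(sqrt(5) + 4)*conj(1) + 2*(1)*conj(1) + 2*(4 - sqrt(5))*conj(1) + 5*(3)*conj(1) + 5*(-1)*conj(1)]
      = (1/20)[(9) + (1) + (2) + (2*sqrt(5) + 8) + (2) + (8 - 2*sqrt(5)) + (15) + (-5)] = 40/20 = 2
  <chi_rho, chi_2> = (1/20)[1*(9)*conj(1) + 1*(1)*conj(1) + 2*(1)*conj(1) + 2*(sqrt(5) + 4)*conj(1) + 2*(1)*conj(1) + 2*(4 - sqrt(5))*conj(1) + 5*(3)*conj(-1) + 5*(-1)*conj(-1)]
      = (1/20)[(9) + (1) + (2) + (2*sqrt(5) + 8) + (2) + (8 - 2*sqrt(5)) + (-15) + (5)] = 20/20 = 1
  <chi_rho, chi_3> = (1/20)[1*(9)*conj(1) + 1*(1)*conj(-1) + 2*(1)*conj(-1) + 2*(sqrt(5) + 4)*conj(1) + 2*(1)*conj(-1) + 2*(4 - sqrt(5))*conj(1) + 5*(3)*conj(1) + 5*(-1)*conj(-1)]
      = (1/20)[(9) + (-1) + (-2) + (2*sqrt(5) + 8) + (-2) + (8 - 2*sqrt(5)) + (15) + (5)] = 40/20 = 2
  <chi_rho, chi_4> = (1/20)[1*(9)*conj(1) + 1*(1)*conj(-1) + 2*(1)*conj(-1) + 2*(sqrt(5) + 4)*conj(1) + 2*(1)*conj(-1) + 2*(4 - sqrt(5))*conj(1) + 5*(3)*conj(-1) + 5*(-1)*conj(1)]
      = (1/20)[(9) + (-1) + (-2) + (2*sqrt(5) + 8) + (-2) + (8 - 2*sqrt(5)) + (-15) + (-5)] = 0/20 = 0
  <chi_rho, chi_5> = (1/20)[1*(9)*conj(2) + 1*(1)*conj(-2) + 2*(1)*conj(1/2 + sqrt(5)/2) + 2*(sqrt(5) + 4)*conj(-1/2 + sqrt(5)/2) + 2*(1)*conj(1/2 - sqrt(5)/2) + 2*(4 - sqrt(5))*conj(-sqrt(5)/2 - 1/2) + 5*(3)*conj(0) + 5*(-1)*conj(0)]
      = (1/20)[(18) + (-2) + (1 + sqrt(5)) + (1 + 3*sqrt(5)) + (1 - sqrt(5)) + (1 - 3*sqrt(5)) + (0) + (0)] = 20/20 = 1
  <chi_rho, chi_6> = (1/20)[1*(9)*conj(2) + 1*(1)*conj(2) + 2*(1)*conj(-1/2 + sqrt(5)/2) + 2*(sqrt(5) + 4)*conj(-sqrt(5)/2 - 1/2) + 2*(1)*conj(-sqrt(5)/2 - 1/2) + 2*(4 - sqrt(5))*conj(-1/2 + sqrt(5)/2) + 5*(3)*conj(0) + 5*(-1)*conj(0)]
      = (1/20)[(18) + (2) + (-1 + sqrt(5)) + (-5*sqrt(5) - 9) + (-sqrt(5) - 1) + (-9 + 5*sqrt(5)) + (0) + (0)] = 0/20 = 0
  <chi_rho, chi_7> = (1/20)[1*(9)*conj(2) + 1*(1)*conj(-2) + 2*(1)*conj(1/2 - sqrt(5)/2) + 2*(sqrt(5) + 4)*conj(-sqrt(5)/2 - 1/2) + 2*(1)*conj(1/2 + sqrt(5)/2) + 2*(4 - sqrt(5))*conj(-1/2 + sqrt(5)/2) + 5*(3)*conj(0) + 5*(-1)*conj(0)]
      = (1/20)[(18) + (-2) + (1 - sqrt(5)) + (-5*sqrt(5) - 9) + (1 + sqrt(5)) + (-9 + 5*sqrt(5)) + (0) + (0)] = 0/20 = 0
  <chi_rho, chi_8> = (1/20)[1*(9)*conj(2) + 1*(1)*conj(2) + 2*(1)*conj(-sqrt(5)/2 - 1/2) + 2*(sqrt(5) + 4)*conj(-1/2 + sqrt(5)/2) + 2*(1)*conj(-1/2 + sqrt(5)/2) + 2*(4 - sqrt(5))*conj(-sqrt(5)/2 - 1/2) + 5*(3)*conj(0) + 5*(-1)*conj(0)]
      = (1/20)[(18) + (2) + (-sqrt(5) - 1) + (1 + 3*sqrt(5)) + (-1 + sqrt(5)) + (1 - 3*sqrt(5)) + (0) + (0)] = 20/20 = 1
Dimension check: dim(rho) = sum (mult * dim) = 2*1 + 1*1 + 2*1 + 0*1 + 1*2 + 0*2 + 0*2 + 1*2 = 9 = chi_rho(e) = 9.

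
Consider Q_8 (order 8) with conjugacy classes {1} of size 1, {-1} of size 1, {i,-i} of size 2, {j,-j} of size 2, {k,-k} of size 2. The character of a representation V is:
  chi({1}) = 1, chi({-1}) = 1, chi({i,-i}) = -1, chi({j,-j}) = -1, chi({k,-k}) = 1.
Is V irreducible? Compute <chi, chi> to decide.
Irreducible: <chi, chi> = 1.

Why: <chi, chi> = (1/|G|) sum_C |C| * |chi(C)|^2 = (1/8)[1*|1|^2 + 1*|1|^2 + 2*|-1|^2 + 2*|-1|^2 + 2*|1|^2]
  = (1/8)[(1) + (1) + (2) + (2) + (2)] = 8/8 = 1.
A character is irreducible iff <chi, chi> = 1, so this representation is irreducible.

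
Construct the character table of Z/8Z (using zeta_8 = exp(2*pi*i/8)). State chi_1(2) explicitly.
Character table of Z/8Z (irreps indexed chi_0,...,chi_7 with chi_k(m) = zeta_8^(k*m), zeta_8 = exp(2*pi*i/8)):
  irrep \ class  {0} (size 1)  {1} (size 1)    {2} (size 1)  {3} (size 1)    {4} (size 1)  {5} (size 1)    {6} (size 1)  {7} (size 1)  
  chi_0          1             1               1             1               1             1               1             1             
  chi_1          1             exp(I*pi/4)     I             exp(3*I*pi/4)   -1            exp(-3*I*pi/4)  -I            exp(-I*pi/4)  
  chi_2          1             I               -1            -I              1             I               -1            -I            
  chi_3          1             exp(3*I*pi/4)   -I            exp(I*pi/4)     -1            exp(-I*pi/4)    I             exp(-3*I*pi/4)
  chi_4          1             -1              1             -1              1             -1              1             -1            
  chi_5          1             exp(-3*I*pi/4)  I             exp(-I*pi/4)    -1            exp(I*pi/4)     -I            exp(3*I*pi/4) 
  chi_6          1             -I              -1            I               1             -I              -1            I             
  chi_7          1             exp(-I*pi/4)    -I            exp(-3*I*pi/4)  -1            exp(3*I*pi/4)   I             exp(I*pi/4)   

Spot check: chi_1(2) = zeta_8^(1*2) = zeta_8^2 = I.

Solution. Z/8Z is abelian, so all 8 irreducible complex representations are 1-dimensional. They are given by chi_k(m) = zeta_8^(k*m) for k = 0,...,7. Row orthogonality: sum_m chi_k(m) conj(chi_l(m)) = 8 * [k = l].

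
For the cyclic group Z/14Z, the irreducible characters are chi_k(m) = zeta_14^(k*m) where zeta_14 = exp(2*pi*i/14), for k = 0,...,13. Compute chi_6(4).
chi_6(4) = zeta_14^24 = exp(-4*I*pi/7)

Explanation: chi_6(4) = zeta_14^(6*4) = zeta_14^24. Since zeta_14^14 = 1, this equals zeta_14^10 = exp(2*pi*i*10/14) = exp(-4*I*pi/7).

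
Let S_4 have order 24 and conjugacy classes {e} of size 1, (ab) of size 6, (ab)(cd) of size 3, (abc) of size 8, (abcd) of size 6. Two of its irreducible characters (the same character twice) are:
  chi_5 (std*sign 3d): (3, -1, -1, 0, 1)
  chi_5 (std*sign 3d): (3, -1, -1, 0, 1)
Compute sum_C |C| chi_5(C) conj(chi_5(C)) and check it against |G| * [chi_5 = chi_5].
Sum = 24 = |G| = 24; so <chi_5, chi_5> = 1 (norm-1 confirms irreducibility).

Justification: Compute term by term over conjugacy classes (|C| * chi_5(C) * conj(chi_5(C))):
  1*(3)*conj(3) + 6*(-1)*conj(-1) + 3*(-1)*conj(-1) + 8*(0)*conj(0) + 6*(1)*conj(1)
  = (9) + (6) + (3) + (0) + (6)
  = 24.
Dividing by |G| = 24 gives 24/24 = 1, matching the row-orthogonality relation <chi_5, chi_5> = [chi_5 = chi_5].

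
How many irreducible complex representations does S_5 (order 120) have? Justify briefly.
7

Justification: The number of irreducible complex representations of a finite group equals its number of conjugacy classes. Conjugacy classes in S_5 correspond to cycle types, i.e. partitions of 5; there are p(5) = 7 of them, so S_5 (order 120) has exactly 7 irreducible complex representations.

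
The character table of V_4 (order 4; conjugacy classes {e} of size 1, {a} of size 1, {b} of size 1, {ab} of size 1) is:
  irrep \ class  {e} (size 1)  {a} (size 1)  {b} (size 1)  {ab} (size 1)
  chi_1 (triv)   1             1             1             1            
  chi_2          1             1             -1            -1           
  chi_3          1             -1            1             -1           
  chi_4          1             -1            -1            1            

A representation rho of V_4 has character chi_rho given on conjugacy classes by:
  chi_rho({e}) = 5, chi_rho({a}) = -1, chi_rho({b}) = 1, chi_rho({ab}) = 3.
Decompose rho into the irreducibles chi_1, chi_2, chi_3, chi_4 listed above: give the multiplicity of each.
Multiplicities: chi_1: 2, chi_2: 0, chi_3: 1, chi_4: 2.

Argument: Use <chi_rho, chi> = (1/|G|) sum_C |C| * chi_rho(C) * conj(chi(C)) with |G| = 4 for each irreducible chi in the table:
  <chi_rho, chi_1> = (1/4)[1*(5)*conj(1) + 1*(-1)*conj(1) + 1*(1)*conj(1) + 1*(3)*conj(1)]
      = (1/4)[(5) + (-1) + (1) + (3)] = 8/4 = 2
  <chi_rho, chi_2> = (1/4)[1*(5)*conj(1) + 1*(-1)*conj(1) + 1*(1)*conj(-1) + 1*(3)*conj(-1)]
      = (1/4)[(5) + (-1) + (-1) + (-3)] = 0/4 = 0
  <chi_rho, chi_3> = (1/4)[1*(5)*conj(1) + 1*(-1)*conj(-1) + 1*(1)*conj(1) + 1*(3)*conj(-1)]
      = (1/4)[(5) + (1) + (1) + (-3)] = 4/4 = 1
  <chi_rho, chi_4> = (1/4)[1*(5)*conj(1) + 1*(-1)*conj(-1) + 1*(1)*conj(-1) + 1*(3)*conj(1)]
      = (1/4)[(5) + (1) + (-1) + (3)] = 8/4 = 2
Dimension check: dim(rho) = sum (mult * dim) = 2*1 + 0*1 + 1*1 + 2*1 = 5 = chi_rho(e) = 5.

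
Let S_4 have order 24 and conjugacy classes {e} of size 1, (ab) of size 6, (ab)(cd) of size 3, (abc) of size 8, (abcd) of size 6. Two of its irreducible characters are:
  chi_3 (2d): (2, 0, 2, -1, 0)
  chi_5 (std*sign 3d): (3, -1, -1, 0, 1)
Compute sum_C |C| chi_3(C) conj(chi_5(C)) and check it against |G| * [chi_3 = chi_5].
Sum = 0; so <chi_3, chi_5> = 0 (distinct irreducibles are orthogonal).

Explanation: Compute term by term over conjugacy classes (|C| * chi_3(C) * conj(chi_5(C))):
  1*(2)*conj(3) + 6*(0)*conj(-1) + 3*(2)*conj(-1) + 8*(-1)*conj(0) + 6*(0)*conj(1)
  = (6) + (0) + (-6) + (0) + (0)
  = 0.
Dividing by |G| = 24 gives 0/24 = 0, matching the row-orthogonality relation <chi_3, chi_5> = [chi_3 = chi_5].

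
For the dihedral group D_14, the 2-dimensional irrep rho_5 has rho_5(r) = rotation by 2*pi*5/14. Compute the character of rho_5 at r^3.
chi_{rho_5}(r^3) = 2*cos(2*pi*5*3/14) = 2*cos(15*pi/7)

Proof sketch: rho_5(r^3) is rotation by angle 2*pi*5*3/14, whose trace is 2*cos(2*pi*5*3/14) = 2*cos(15*pi/7).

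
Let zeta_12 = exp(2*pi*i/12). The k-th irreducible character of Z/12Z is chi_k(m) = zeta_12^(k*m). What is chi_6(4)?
chi_6(4) = zeta_12^24 = 1

Explanation: chi_6(4) = zeta_12^(6*4) = zeta_12^24. Since zeta_12^12 = 1, this equals zeta_12^0 = exp(2*pi*i*0/12) = 1.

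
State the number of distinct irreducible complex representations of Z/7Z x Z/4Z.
28

Justification: The number of irreducible complex representations of a finite group equals its number of conjugacy classes. Z/7Z x Z/4Z is abelian of order 28, so every element is its own conjugacy class: 28 classes, so Z/7Z x Z/4Z (order 28) has exactly 28 irreducible complex representations.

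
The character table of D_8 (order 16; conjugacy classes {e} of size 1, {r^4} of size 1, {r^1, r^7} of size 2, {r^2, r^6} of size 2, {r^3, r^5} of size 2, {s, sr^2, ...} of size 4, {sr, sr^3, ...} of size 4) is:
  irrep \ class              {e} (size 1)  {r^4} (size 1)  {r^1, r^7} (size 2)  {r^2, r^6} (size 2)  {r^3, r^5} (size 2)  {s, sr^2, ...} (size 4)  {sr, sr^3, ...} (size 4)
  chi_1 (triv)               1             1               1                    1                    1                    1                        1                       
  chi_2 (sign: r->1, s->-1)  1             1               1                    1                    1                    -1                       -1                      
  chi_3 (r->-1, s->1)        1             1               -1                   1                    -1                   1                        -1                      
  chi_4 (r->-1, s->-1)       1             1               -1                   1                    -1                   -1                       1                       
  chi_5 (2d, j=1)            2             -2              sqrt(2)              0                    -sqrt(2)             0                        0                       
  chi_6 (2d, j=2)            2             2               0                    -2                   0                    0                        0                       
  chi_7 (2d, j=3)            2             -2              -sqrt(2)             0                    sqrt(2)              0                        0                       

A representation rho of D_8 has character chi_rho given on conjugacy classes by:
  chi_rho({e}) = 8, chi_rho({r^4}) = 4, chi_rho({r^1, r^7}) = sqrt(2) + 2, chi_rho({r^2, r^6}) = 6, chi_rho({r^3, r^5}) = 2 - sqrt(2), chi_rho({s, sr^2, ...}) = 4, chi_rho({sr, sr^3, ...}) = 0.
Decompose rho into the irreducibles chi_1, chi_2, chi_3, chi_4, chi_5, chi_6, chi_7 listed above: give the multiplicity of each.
Multiplicities: chi_1: 3, chi_2: 1, chi_3: 2, chi_4: 0, chi_5: 1, chi_6: 0, chi_7: 0.

Reasoning: Use <chi_rho, chi> = (1/|G|) sum_C |C| * chi_rho(C) * conj(chi(C)) with |G| = 16 for each irreducible chi in the table:
  <chi_rho, chi_1> = (1/16)[1*(8)*conj(1) + 1*(4)*conj(1) + 2*(sqrt(2) + 2)*conj(1) + 2*(6)*conj(1) + 2*(2 - sqrt(2))*conj(1) + 4*(4)*conj(1) + 4*(0)*conj(1)]
      = (1/16)[(8) + (4) + (2*sqrt(2) + 4) + (12) + (4 - 2*sqrt(2)) + (16) + (0)] = 48/16 = 3
  <chi_rho, chi_2> = (1/16)[1*(8)*conj(1) + 1*(4)*conj(1) + 2*(sqrt(2) + 2)*conj(1) + 2*(6)*conj(1) + 2*(2 - sqrt(2))*conj(1) + 4*(4)*conj(-1) + 4*(0)*conj(-1)]
      = (1/16)[(8) + (4) + (2*sqrt(2) + 4) + (12) + (4 - 2*sqrt(2)) + (-16) + (0)] = 16/16 = 1
  <chi_rho, chi_3> = (1/16)[1*(8)*conj(1) + 1*(4)*conj(1) + 2*(sqrt(2) + 2)*conj(-1) + 2*(6)*conj(1) + 2*(2 - sqrt(2))*conj(-1) + 4*(4)*conj(1) + 4*(0)*conj(-1)]
      = (1/16)[(8) + (4) + (-4 - 2*sqrt(2)) + (12) + (-4 + 2*sqrt(2)) + (16) + (0)] = 32/16 = 2
  <chi_rho, chi_4> = (1/16)[1*(8)*conj(1) + 1*(4)*conj(1) + 2*(sqrt(2) + 2)*conj(-1) + 2*(6)*conj(1) + 2*(2 - sqrt(2))*conj(-1) + 4*(4)*conj(-1) + 4*(0)*conj(1)]
      = (1/16)[(8) + (4) + (-4 - 2*sqrt(2)) + (12) + (-4 + 2*sqrt(2)) + (-16) + (0)] = 0/16 = 0
  <chi_rho, chi_5> = (1/16)[1*(8)*conj(2) + 1*(4)*conj(-2) + 2*(sqrt(2) + 2)*conj(sqrt(2)) + 2*(6)*conj(0) + 2*(2 - sqrt(2))*conj(-sqrt(2)) + 4*(4)*conj(0) + 4*(0)*conj(0)]
      = (1/16)[(16) + (-8) + (4 + 4*sqrt(2)) + (0) + (4 - 4*sqrt(2)) + (0) + (0)] = 16/16 = 1
  <chi_rho, chi_6> = (1/16)[1*(8)*conj(2) + 1*(4)*conj(2) + 2*(sqrt(2) + 2)*conj(0) + 2*(6)*conj(-2) + 2*(2 - sqrt(2))*conj(0) + 4*(4)*conj(0) + 4*(0)*conj(0)]
      = (1/16)[(16) + (8) + (0) + (-24) + (0) + (0) + (0)] = 0/16 = 0
  <chi_rho, chi_7> = (1/16)[1*(8)*conj(2) + 1*(4)*conj(-2) + 2*(sqrt(2) + 2)*conj(-sqrt(2)) + 2*(6)*conj(0) + 2*(2 - sqrt(2))*conj(sqrt(2)) + 4*(4)*conj(0) + 4*(0)*conj(0)]
      = (1/16)[(16) + (-8) + (-4*sqrt(2) - 4) + (0) + (-4 + 4*sqrt(2)) + (0) + (0)] = 0/16 = 0
Dimension check: dim(rho) = sum (mult * dim) = 3*1 + 1*1 + 2*1 + 0*1 + 1*2 + 0*2 + 0*2 = 8 = chi_rho(e) = 8.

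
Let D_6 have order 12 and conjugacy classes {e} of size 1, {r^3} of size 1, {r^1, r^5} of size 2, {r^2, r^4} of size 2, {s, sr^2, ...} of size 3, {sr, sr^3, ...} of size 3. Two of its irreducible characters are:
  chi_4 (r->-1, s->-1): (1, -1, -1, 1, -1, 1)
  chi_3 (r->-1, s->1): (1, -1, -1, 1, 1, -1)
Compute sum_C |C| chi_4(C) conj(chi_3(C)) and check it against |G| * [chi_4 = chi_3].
Sum = 0; so <chi_4, chi_3> = 0 (distinct irreducibles are orthogonal).

Solution. Compute term by term over conjugacy classes (|C| * chi_4(C) * conj(chi_3(C))):
  1*(1)*conj(1) + 1*(-1)*conj(-1) + 2*(-1)*conj(-1) + 2*(1)*conj(1) + 3*(-1)*conj(1) + 3*(1)*conj(-1)
  = (1) + (1) + (2) + (2) + (-3) + (-3)
  = 0.
Dividing by |G| = 12 gives 0/12 = 0, matching the row-orthogonality relation <chi_4, chi_3> = [chi_4 = chi_3].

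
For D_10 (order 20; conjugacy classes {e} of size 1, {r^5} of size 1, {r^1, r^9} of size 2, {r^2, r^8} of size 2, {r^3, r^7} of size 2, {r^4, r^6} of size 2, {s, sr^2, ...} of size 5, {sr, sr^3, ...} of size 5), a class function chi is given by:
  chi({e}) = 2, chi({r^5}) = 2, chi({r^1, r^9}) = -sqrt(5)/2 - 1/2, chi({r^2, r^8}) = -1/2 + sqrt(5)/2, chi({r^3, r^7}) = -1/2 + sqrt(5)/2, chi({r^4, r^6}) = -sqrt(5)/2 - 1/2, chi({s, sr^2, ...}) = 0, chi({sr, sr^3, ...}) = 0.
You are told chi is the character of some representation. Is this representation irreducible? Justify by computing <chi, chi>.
Irreducible: <chi, chi> = 1.

Solution. <chi, chi> = (1/|G|) sum_C |C| * |chi(C)|^2 = (1/20)[1*|2|^2 + 1*|2|^2 + 2*|-sqrt(5)/2 - 1/2|^2 + 2*|-1/2 + sqrt(5)/2|^2 + 2*|-1/2 + sqrt(5)/2|^2 + 2*|-sqrt(5)/2 - 1/2|^2 + 5*|0|^2 + 5*|0|^2]
  = (1/20)[(4) + (4) + (sqrt(5) + 3) + (3 - sqrt(5)) + (3 - sqrt(5)) + (sqrt(5) + 3) + (0) + (0)] = 20/20 = 1.
A character is irreducible iff <chi, chi> = 1, so this representation is irreducible.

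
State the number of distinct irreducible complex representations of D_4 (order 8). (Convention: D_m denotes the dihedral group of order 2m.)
5

Working: The number of irreducible complex representations of a finite group equals its number of conjugacy classes. D_4 has 5 conjugacy classes (n/2 + 3 for n even), so D_4 (order 8) has exactly 5 irreducible complex representations.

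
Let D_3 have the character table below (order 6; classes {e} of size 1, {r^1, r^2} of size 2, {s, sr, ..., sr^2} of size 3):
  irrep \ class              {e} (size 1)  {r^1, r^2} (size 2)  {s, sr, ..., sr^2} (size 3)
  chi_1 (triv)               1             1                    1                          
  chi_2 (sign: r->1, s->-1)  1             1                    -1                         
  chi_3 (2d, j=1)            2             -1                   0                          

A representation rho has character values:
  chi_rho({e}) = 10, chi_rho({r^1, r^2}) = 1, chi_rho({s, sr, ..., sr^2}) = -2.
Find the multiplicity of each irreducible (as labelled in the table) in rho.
Multiplicities: chi_1: 1, chi_2: 3, chi_3: 3.

Proof sketch: Use <chi_rho, chi> = (1/|G|) sum_C |C| * chi_rho(C) * conj(chi(C)) with |G| = 6 for each irreducible chi in the table:
  <chi_rho, chi_1> = (1/6)[1*(10)*conj(1) + 2*(1)*conj(1) + 3*(-2)*conj(1)]
      = (1/6)[(10) + (2) + (-6)] = 6/6 = 1
  <chi_rho, chi_2> = (1/6)[1*(10)*conj(1) + 2*(1)*conj(1) + 3*(-2)*conj(-1)]
      = (1/6)[(10) + (2) + (6)] = 18/6 = 3
  <chi_rho, chi_3> = (1/6)[1*(10)*conj(2) + 2*(1)*conj(-1) + 3*(-2)*conj(0)]
      = (1/6)[(20) + (-2) + (0)] = 18/6 = 3
Dimension check: dim(rho) = sum (mult * dim) = 1*1 + 3*1 + 3*2 = 10 = chi_rho(e) = 10.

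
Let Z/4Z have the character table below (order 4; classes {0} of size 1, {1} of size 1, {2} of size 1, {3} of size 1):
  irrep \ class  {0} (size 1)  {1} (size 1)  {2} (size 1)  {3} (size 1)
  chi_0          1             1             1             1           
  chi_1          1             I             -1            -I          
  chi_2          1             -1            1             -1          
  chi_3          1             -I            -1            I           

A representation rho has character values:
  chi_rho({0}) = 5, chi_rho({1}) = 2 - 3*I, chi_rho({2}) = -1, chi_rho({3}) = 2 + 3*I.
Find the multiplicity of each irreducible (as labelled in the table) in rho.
Multiplicities: chi_0: 2, chi_1: 0, chi_2: 0, chi_3: 3.

Details: Use <chi_rho, chi> = (1/|G|) sum_C |C| * chi_rho(C) * conj(chi(C)) with |G| = 4 for each irreducible chi in the table:
  <chi_rho, chi_0> = (1/4)[1*(5)*conj(1) + 1*(2 - 3*I)*conj(1) + 1*(-1)*conj(1) + 1*(2 + 3*I)*conj(1)]
      = (1/4)[(5) + (2 - 3*I) + (-1) + (2 + 3*I)] = 8/4 = 2
  <chi_rho, chi_1> = (1/4)[1*(5)*conj(1) + 1*(2 - 3*I)*conj(I) + 1*(-1)*conj(-1) + 1*(2 + 3*I)*conj(-I)]
      = (1/4)[(5) + (-3 - 2*I) + (1) + (-3 + 2*I)] = 0/4 = 0
  <chi_rho, chi_2> = (1/4)[1*(5)*conj(1) + 1*(2 - 3*I)*conj(-1) + 1*(-1)*conj(1) + 1*(2 + 3*I)*conj(-1)]
      = (1/4)[(5) + (-2 + 3*I) + (-1) + (-2 - 3*I)] = 0/4 = 0
  <chi_rho, chi_3> = (1/4)[1*(5)*conj(1) + 1*(2 - 3*I)*conj(-I) + 1*(-1)*conj(-1) + 1*(2 + 3*I)*conj(I)]
      = (1/4)[(5) + (3 + 2*I) + (1) + (3 - 2*I)] = 12/4 = 3
(Exp terms are combined using exp(i*s)*conj(exp(i*t)) = exp(i*(s-t)), and sums of them are collapsed using the identity that for every m > 1 the m distinct m-th roots of unity sum to 0, e.g. 1 + exp(2*I*pi/3) + exp(-2*I*pi/3) = 0.)
Dimension check: dim(rho) = sum (mult * dim) = 2*1 + 0*1 + 0*1 + 3*1 = 5 = chi_rho(e) = 5.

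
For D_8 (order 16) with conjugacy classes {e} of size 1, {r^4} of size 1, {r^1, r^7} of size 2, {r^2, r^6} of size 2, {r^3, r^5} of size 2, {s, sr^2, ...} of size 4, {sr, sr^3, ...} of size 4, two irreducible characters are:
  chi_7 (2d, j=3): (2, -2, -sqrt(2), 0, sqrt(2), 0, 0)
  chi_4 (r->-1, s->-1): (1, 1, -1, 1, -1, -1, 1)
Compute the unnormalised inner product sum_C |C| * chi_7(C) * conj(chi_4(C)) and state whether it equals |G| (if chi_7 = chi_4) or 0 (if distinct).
Sum = 0; so <chi_7, chi_4> = 0 (distinct irreducibles are orthogonal).

Solution. Compute term by term over conjugacy classes (|C| * chi_7(C) * conj(chi_4(C))):
  1*(2)*conj(1) + 1*(-2)*conj(1) + 2*(-sqrt(2))*conj(-1) + 2*(0)*conj(1) + 2*(sqrt(2))*conj(-1) + 4*(0)*conj(-1) + 4*(0)*conj(1)
  = (2) + (-2) + (2*sqrt(2)) + (0) + (-2*sqrt(2)) + (0) + (0)
  = 0.
Dividing by |G| = 16 gives 0/16 = 0, matching the row-orthogonality relation <chi_7, chi_4> = [chi_7 = chi_4].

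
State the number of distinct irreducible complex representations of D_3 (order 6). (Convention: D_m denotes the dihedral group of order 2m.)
3

Proof sketch: The number of irreducible complex representations of a finite group equals its number of conjugacy classes. D_3 has 3 conjugacy classes ((n+3)/2 for n odd), so D_3 (order 6) has exactly 3 irreducible complex representations.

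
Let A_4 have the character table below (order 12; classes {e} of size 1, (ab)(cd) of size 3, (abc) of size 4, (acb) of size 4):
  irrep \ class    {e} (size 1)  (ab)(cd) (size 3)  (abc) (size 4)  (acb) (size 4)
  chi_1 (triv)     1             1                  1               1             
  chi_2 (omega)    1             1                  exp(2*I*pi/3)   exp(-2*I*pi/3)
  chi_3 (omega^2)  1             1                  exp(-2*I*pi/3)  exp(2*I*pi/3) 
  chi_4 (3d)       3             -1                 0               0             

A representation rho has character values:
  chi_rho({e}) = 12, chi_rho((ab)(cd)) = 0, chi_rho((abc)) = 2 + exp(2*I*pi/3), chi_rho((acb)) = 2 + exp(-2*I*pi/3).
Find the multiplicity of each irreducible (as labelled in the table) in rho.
Multiplicities: chi_1: 2, chi_2: 1, chi_3: 0, chi_4: 3.

Proof sketch: Use <chi_rho, chi> = (1/|G|) sum_C |C| * chi_rho(C) * conj(chi(C)) with |G| = 12 for each irreducible chi in the table:
  <chi_rho, chi_1> = (1/12)[1*(12)*conj(1) + 3*(0)*conj(1) + 4*(2 + exp(2*I*pi/3))*conj(1) + 4*(2 + exp(-2*I*pi/3))*conj(1)]
      = (1/12)[(12) + (0) + (8 + 4*exp(2*I*pi/3)) + (8 + 4*exp(-2*I*pi/3))] = 24/12 = 2
  <chi_rho, chi_2> = (1/12)[1*(12)*conj(1) + 3*(0)*conj(1) + 4*(2 + exp(2*I*pi/3))*conj(exp(2*I*pi/3)) + 4*(2 + exp(-2*I*pi/3))*conj(exp(-2*I*pi/3))]
      = (1/12)[(12) + (0) + (4 + 8*exp(-2*I*pi/3)) + (4 + 8*exp(2*I*pi/3))] = 12/12 = 1
  <chi_rho, chi_3> = (1/12)[1*(12)*conj(1) + 3*(0)*conj(1) + 4*(2 + exp(2*I*pi/3))*conj(exp(-2*I*pi/3)) + 4*(2 + exp(-2*I*pi/3))*conj(exp(2*I*pi/3))]
      = (1/12)[(12) + (0) + (4*exp(-2*I*pi/3) + 8*exp(2*I*pi/3)) + (8*exp(-2*I*pi/3) + 4*exp(2*I*pi/3))] = 0/12 = 0
  <chi_rho, chi_4> = (1/12)[1*(12)*conj(3) + 3*(0)*conj(-1) + 4*(2 + exp(2*I*pi/3))*conj(0) + 4*(2 + exp(-2*I*pi/3))*conj(0)]
      = (1/12)[(36) + (0) + (0) + (0)] = 36/12 = 3
(Exp terms are combined using exp(i*s)*conj(exp(i*t)) = exp(i*(s-t)), and sums of them are collapsed using the identity that for every m > 1 the m distinct m-th roots of unity sum to 0, e.g. 1 + exp(2*I*pi/3) + exp(-2*I*pi/3) = 0.)
Dimension check: dim(rho) = sum (mult * dim) = 2*1 + 1*1 + 0*1 + 3*3 = 12 = chi_rho(e) = 12.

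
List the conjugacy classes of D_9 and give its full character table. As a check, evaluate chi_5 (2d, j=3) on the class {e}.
Conjugacy classes: {e} of size 1, {r^1, r^8} of size 2, {r^2, r^7} of size 2, {r^3, r^6} of size 2, {r^4, r^5} of size 2, {s, sr, ..., sr^8} of size 9.
Character table:
  irrep \ class              {e} (size 1)  {r^1, r^8} (size 2)  {r^2, r^7} (size 2)  {r^3, r^6} (size 2)  {r^4, r^5} (size 2)  {s, sr, ..., sr^8} (size 9)
  chi_1 (triv)               1             1                    1                    1                    1                    1                          
  chi_2 (sign: r->1, s->-1)  1             1                    1                    1                    1                    -1                         
  chi_3 (2d, j=1)            2             2*cos(2*pi/9)        2*cos(4*pi/9)        -1                   -2*cos(pi/9)         0                          
  chi_4 (2d, j=2)            2             2*cos(4*pi/9)        -2*cos(pi/9)         -1                   2*cos(2*pi/9)        0                          
  chi_5 (2d, j=3)            2             -1                   -1                   2                    -1                   0                          
  chi_6 (2d, j=4)            2             -2*cos(pi/9)         2*cos(2*pi/9)        -1                   2*cos(4*pi/9)        0                          

Spot check: chi_5 (2d, j=3) on {e} = 2.

Justification: D_9 has order 2*9 = 18 with 6 conjugacy classes, hence 6 irreducibles. Sum of squared dims 1 + 1 + 4 + 4 + 4 + 4 = 18 = |G|. Linear characters come from the abelianisation; the 2-dimensional irreps have character r^k -> 2*cos(2*pi*j*k/9), reflections -> 0.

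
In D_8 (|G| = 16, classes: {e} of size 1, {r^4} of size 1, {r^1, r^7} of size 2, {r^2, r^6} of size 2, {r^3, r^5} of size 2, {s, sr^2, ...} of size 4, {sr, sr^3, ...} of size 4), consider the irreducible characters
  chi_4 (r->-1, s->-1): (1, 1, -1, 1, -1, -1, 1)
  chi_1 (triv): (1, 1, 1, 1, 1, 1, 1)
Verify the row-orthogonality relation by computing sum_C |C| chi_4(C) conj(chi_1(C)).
Sum = 0; so <chi_4, chi_1> = 0 (distinct irreducibles are orthogonal).

Argument: Compute term by term over conjugacy classes (|C| * chi_4(C) * conj(chi_1(C))):
  1*(1)*conj(1) + 1*(1)*conj(1) + 2*(-1)*conj(1) + 2*(1)*conj(1) + 2*(-1)*conj(1) + 4*(-1)*conj(1) + 4*(1)*conj(1)
  = (1) + (1) + (-2) + (2) + (-2) + (-4) + (4)
  = 0.
Dividing by |G| = 16 gives 0/16 = 0, matching the row-orthogonality relation <chi_4, chi_1> = [chi_4 = chi_1].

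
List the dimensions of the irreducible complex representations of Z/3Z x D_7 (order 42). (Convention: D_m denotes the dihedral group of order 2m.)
Dimensions: 1, 1, 1, 1, 1, 1, 2, 2, 2, 2, 2, 2, 2, 2, 2

Argument: There are 15 irreducibles (= number of conjugacy classes). Their dimensions d_i satisfy sum d_i^2 = |G| = 42: 1 + 1 + 1 + 1 + 1 + 1 + 4 + 4 + 4 + 4 + 4 + 4 + 4 + 4 + 4 = 42. (For the product with Z/3Z: each of the 3 1-dim characters of Z/3Z tensors with each irrep of D_7, giving 3 copies of each D_7-dimension.)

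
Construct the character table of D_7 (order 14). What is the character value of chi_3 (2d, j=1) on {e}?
Conjugacy classes: {e} of size 1, {r^1, r^6} of size 2, {r^2, r^5} of size 2, {r^3, r^4} of size 2, {s, sr, ..., sr^6} of size 7.
Character table:
  irrep \ class              {e} (size 1)  {r^1, r^6} (size 2)  {r^2, r^5} (size 2)  {r^3, r^4} (size 2)  {s, sr, ..., sr^6} (size 7)
  chi_1 (triv)               1             1                    1                    1                    1                          
  chi_2 (sign: r->1, s->-1)  1             1                    1                    1                    -1                         
  chi_3 (2d, j=1)            2             2*cos(2*pi/7)        -2*cos(3*pi/7)       -2*cos(pi/7)         0                          
  chi_4 (2d, j=2)            2             -2*cos(3*pi/7)       -2*cos(pi/7)         2*cos(2*pi/7)        0                          
  chi_5 (2d, j=3)            2             -2*cos(pi/7)         2*cos(2*pi/7)        -2*cos(3*pi/7)       0                          

Spot check: chi_3 (2d, j=1) on {e} = 2.

D_7 has order 2*7 = 14 with 5 conjugacy classes, hence 5 irreducibles. Sum of squared dims 1 + 1 + 4 + 4 + 4 = 14 = |G|. Linear characters come from the abelianisation; the 2-dimensional irreps have character r^k -> 2*cos(2*pi*j*k/7), reflections -> 0.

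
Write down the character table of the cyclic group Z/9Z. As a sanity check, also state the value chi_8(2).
Character table of Z/9Z (irreps indexed chi_0,...,chi_8 with chi_k(m) = zeta_9^(k*m), zeta_9 = exp(2*pi*i/9)):
  irrep \ class  {0} (size 1)  {1} (size 1)    {2} (size 1)    {3} (size 1)    {4} (size 1)    {5} (size 1)    {6} (size 1)    {7} (size 1)    {8} (size 1)  
  chi_0          1             1               1               1               1               1               1               1               1             
  chi_1          1             exp(2*I*pi/9)   exp(4*I*pi/9)   exp(2*I*pi/3)   exp(8*I*pi/9)   exp(-8*I*pi/9)  exp(-2*I*pi/3)  exp(-4*I*pi/9)  exp(-2*I*pi/9)
  chi_2          1             exp(4*I*pi/9)   exp(8*I*pi/9)   exp(-2*I*pi/3)  exp(-2*I*pi/9)  exp(2*I*pi/9)   exp(2*I*pi/3)   exp(-8*I*pi/9)  exp(-4*I*pi/9)
  chi_3          1             exp(2*I*pi/3)   exp(-2*I*pi/3)  1               exp(2*I*pi/3)   exp(-2*I*pi/3)  1               exp(2*I*pi/3)   exp(-2*I*pi/3)
  chi_4          1             exp(8*I*pi/9)   exp(-2*I*pi/9)  exp(2*I*pi/3)   exp(-4*I*pi/9)  exp(4*I*pi/9)   exp(-2*I*pi/3)  exp(2*I*pi/9)   exp(-8*I*pi/9)
  chi_5          1             exp(-8*I*pi/9)  exp(2*I*pi/9)   exp(-2*I*pi/3)  exp(4*I*pi/9)   exp(-4*I*pi/9)  exp(2*I*pi/3)   exp(-2*I*pi/9)  exp(8*I*pi/9) 
  chi_6          1             exp(-2*I*pi/3)  exp(2*I*pi/3)   1               exp(-2*I*pi/3)  exp(2*I*pi/3)   1               exp(-2*I*pi/3)  exp(2*I*pi/3) 
  chi_7          1             exp(-4*I*pi/9)  exp(-8*I*pi/9)  exp(2*I*pi/3)   exp(2*I*pi/9)   exp(-2*I*pi/9)  exp(-2*I*pi/3)  exp(8*I*pi/9)   exp(4*I*pi/9) 
  chi_8          1             exp(-2*I*pi/9)  exp(-4*I*pi/9)  exp(-2*I*pi/3)  exp(-8*I*pi/9)  exp(8*I*pi/9)   exp(2*I*pi/3)   exp(4*I*pi/9)   exp(2*I*pi/9) 

Spot check: chi_8(2) = zeta_9^(8*2) = zeta_9^16 = exp(-4*I*pi/9).

Argument: Z/9Z is abelian, so all 9 irreducible complex representations are 1-dimensional. They are given by chi_k(m) = zeta_9^(k*m) for k = 0,...,8. Row orthogonality: sum_m chi_k(m) conj(chi_l(m)) = 9 * [k = l].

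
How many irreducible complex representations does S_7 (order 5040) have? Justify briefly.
15

Solution. The number of irreducible complex representations of a finite group equals its number of conjugacy classes. Conjugacy classes in S_7 correspond to cycle types, i.e. partitions of 7; there are p(7) = 15 of them, so S_7 (order 5040) has exactly 15 irreducible complex representations.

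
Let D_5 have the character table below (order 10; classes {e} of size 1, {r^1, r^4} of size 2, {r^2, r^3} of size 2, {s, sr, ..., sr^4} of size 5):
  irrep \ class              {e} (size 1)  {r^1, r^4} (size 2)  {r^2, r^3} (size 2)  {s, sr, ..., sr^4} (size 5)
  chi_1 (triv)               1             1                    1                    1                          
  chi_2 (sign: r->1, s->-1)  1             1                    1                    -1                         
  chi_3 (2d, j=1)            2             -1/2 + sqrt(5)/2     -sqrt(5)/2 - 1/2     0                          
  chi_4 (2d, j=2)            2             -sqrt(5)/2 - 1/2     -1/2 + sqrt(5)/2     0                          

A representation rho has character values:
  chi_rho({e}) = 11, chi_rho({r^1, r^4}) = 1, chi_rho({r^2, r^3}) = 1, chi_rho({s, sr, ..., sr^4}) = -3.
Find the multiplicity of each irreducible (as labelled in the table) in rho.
Multiplicities: chi_1: 0, chi_2: 3, chi_3: 2, chi_4: 2.

Why: Use <chi_rho, chi> = (1/|G|) sum_C |C| * chi_rho(C) * conj(chi(C)) with |G| = 10 for each irreducible chi in the table:
  <chi_rho, chi_1> = (1/10)[1*(11)*conj(1) + 2*(1)*conj(1) + 2*(1)*conj(1) + 5*(-3)*conj(1)]
      = (1/10)[(11) + (2) + (2) + (-15)] = 0/10 = 0
  <chi_rho, chi_2> = (1/10)[1*(11)*conj(1) + 2*(1)*conj(1) + 2*(1)*conj(1) + 5*(-3)*conj(-1)]
      = (1/10)[(11) + (2) + (2) + (15)] = 30/10 = 3
  <chi_rho, chi_3> = (1/10)[1*(11)*conj(2) + 2*(1)*conj(-1/2 + sqrt(5)/2) + 2*(1)*conj(-sqrt(5)/2 - 1/2) + 5*(-3)*conj(0)]
      = (1/10)[(22) + (-1 + sqrt(5)) + (-sqrt(5) - 1) + (0)] = 20/10 = 2
  <chi_rho, chi_4> = (1/10)[1*(11)*conj(2) + 2*(1)*conj(-sqrt(5)/2 - 1/2) + 2*(1)*conj(-1/2 + sqrt(5)/2) + 5*(-3)*conj(0)]
      = (1/10)[(22) + (-sqrt(5) - 1) + (-1 + sqrt(5)) + (0)] = 20/10 = 2
Dimension check: dim(rho) = sum (mult * dim) = 0*1 + 3*1 + 2*2 + 2*2 = 11 = chi_rho(e) = 11.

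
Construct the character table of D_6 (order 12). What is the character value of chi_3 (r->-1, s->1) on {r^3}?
Conjugacy classes: {e} of size 1, {r^3} of size 1, {r^1, r^5} of size 2, {r^2, r^4} of size 2, {s, sr^2, ...} of size 3, {sr, sr^3, ...} of size 3.
Character table:
  irrep \ class              {e} (size 1)  {r^3} (size 1)  {r^1, r^5} (size 2)  {r^2, r^4} (size 2)  {s, sr^2, ...} (size 3)  {sr, sr^3, ...} (size 3)
  chi_1 (triv)               1             1               1                    1                    1                        1                       
  chi_2 (sign: r->1, s->-1)  1             1               1                    1                    -1                       -1                      
  chi_3 (r->-1, s->1)        1             -1              -1                   1                    1                        -1                      
  chi_4 (r->-1, s->-1)       1             -1              -1                   1                    -1                       1                       
  chi_5 (2d, j=1)            2             -2              1                    -1                   0                        0                       
  chi_6 (2d, j=2)            2             2               -1                   -1                   0                        0                       

Spot check: chi_3 (r->-1, s->1) on {r^3} = -1.

D_6 has order 2*6 = 12 with 6 conjugacy classes, hence 6 irreducibles. Sum of squared dims 1 + 1 + 1 + 1 + 4 + 4 = 12 = |G|. Linear characters come from the abelianisation; the 2-dimensional irreps have character r^k -> 2*cos(2*pi*j*k/6), reflections -> 0.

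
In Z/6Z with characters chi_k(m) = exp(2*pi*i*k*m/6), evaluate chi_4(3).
chi_4(3) = zeta_6^12 = 1

Reasoning: chi_4(3) = zeta_6^(4*3) = zeta_6^12. Since zeta_6^6 = 1, this equals zeta_6^0 = exp(2*pi*i*0/6) = 1.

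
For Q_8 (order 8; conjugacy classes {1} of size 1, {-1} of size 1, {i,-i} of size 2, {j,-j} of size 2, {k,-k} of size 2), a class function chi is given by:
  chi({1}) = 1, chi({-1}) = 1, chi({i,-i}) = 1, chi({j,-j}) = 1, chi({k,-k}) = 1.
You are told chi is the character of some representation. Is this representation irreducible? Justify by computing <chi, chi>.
Irreducible: <chi, chi> = 1.

Solution. <chi, chi> = (1/|G|) sum_C |C| * |chi(C)|^2 = (1/8)[1*|1|^2 + 1*|1|^2 + 2*|1|^2 + 2*|1|^2 + 2*|1|^2]
  = (1/8)[(1) + (1) + (2) + (2) + (2)] = 8/8 = 1.
A character is irreducible iff <chi, chi> = 1, so this representation is irreducible.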